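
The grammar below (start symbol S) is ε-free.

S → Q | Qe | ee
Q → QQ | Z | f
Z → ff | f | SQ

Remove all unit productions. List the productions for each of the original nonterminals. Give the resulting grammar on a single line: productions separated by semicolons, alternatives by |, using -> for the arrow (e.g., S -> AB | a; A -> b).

S -> f | QQ | Qe | SQ | ee | ff; Q -> f | QQ | SQ | ff; Z -> f | SQ | ff

Unit productions: Q->Z, S->Q.
Unit pairs (A ⇒* B via units): (Q,Z), (S,Q), (S,Z).
S: inherits non-unit rules of {Q, S, Z} → QQ | Qe | SQ | ee | f | ff.
Q: inherits non-unit rules of {Q, Z} → QQ | SQ | f | ff.
Z: inherits non-unit rules of {Z} → SQ | f | ff.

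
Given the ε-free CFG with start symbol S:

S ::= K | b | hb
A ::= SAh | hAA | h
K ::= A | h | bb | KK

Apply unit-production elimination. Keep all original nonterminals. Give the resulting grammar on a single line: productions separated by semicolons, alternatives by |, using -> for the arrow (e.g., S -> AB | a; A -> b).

S -> b | h | KK | bb | hb | SAh | hAA; A -> h | SAh | hAA; K -> h | KK | bb | SAh | hAA

Unit productions: K->A, S->K.
Unit pairs (A ⇒* B via units): (K,A), (S,A), (S,K).
S: inherits non-unit rules of {A, K, S} → KK | SAh | b | bb | h | hAA | hb.
A: inherits non-unit rules of {A} → SAh | h | hAA.
K: inherits non-unit rules of {A, K} → KK | SAh | bb | h | hAA.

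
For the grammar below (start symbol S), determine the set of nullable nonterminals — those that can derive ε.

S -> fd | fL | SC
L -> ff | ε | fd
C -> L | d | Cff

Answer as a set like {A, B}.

Directly nullable (have an ε-rule): {L}.
C is nullable via C -> L (every symbol on the right is already known nullable).
Not nullable: S — each has a terminal in every rule's right-hand side or depends on a non-nullable symbol.

{C, L}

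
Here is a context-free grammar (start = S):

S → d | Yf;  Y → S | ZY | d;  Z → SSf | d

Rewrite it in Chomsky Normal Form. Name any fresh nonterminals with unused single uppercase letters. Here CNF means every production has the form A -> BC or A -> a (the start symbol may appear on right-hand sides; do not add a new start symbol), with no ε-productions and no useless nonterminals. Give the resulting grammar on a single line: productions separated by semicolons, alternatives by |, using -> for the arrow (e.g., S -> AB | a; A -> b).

S -> d | YA; A -> f; B -> SA; Y -> d | YA | ZY; Z -> d | SB

No ε-productions.
After unit-elimination: S -> d | Yf; Y -> d | Yf | ZY; Z -> d | SSf.
TERM: introduce A -> f and substitute in every rule of length ≥2.
BIN: Z -> SSA becomes Z -> SB, B -> SA.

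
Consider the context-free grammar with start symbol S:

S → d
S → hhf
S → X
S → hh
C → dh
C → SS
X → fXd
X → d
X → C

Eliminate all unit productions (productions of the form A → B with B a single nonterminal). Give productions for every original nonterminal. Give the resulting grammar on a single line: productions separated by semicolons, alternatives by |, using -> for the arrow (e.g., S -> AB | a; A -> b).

S -> d | SS | dh | hh | fXd | hhf; C -> SS | dh; X -> d | SS | dh | fXd

Unit productions: S->X, X->C.
Unit pairs (A ⇒* B via units): (S,C), (S,X), (X,C).
S: inherits non-unit rules of {C, S, X} → SS | d | dh | fXd | hh | hhf.
C: inherits non-unit rules of {C} → SS | dh.
X: inherits non-unit rules of {C, X} → SS | d | dh | fXd.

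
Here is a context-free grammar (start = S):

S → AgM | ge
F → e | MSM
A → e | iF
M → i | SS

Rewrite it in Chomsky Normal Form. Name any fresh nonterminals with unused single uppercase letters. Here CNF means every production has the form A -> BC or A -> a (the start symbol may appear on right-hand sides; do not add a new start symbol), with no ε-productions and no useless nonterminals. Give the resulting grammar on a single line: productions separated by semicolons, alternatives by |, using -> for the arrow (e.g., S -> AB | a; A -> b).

No ε-productions.
No unit productions to eliminate.
TERM: introduce D -> e, C -> g, B -> i and substitute in every rule of length ≥2.
BIN: F -> MSM becomes F -> ME, E -> SM; S -> ACM becomes S -> AG, G -> CM.

S -> AG | CD; A -> e | BF; B -> i; C -> g; D -> e; E -> SM; F -> e | ME; G -> CM; M -> i | SS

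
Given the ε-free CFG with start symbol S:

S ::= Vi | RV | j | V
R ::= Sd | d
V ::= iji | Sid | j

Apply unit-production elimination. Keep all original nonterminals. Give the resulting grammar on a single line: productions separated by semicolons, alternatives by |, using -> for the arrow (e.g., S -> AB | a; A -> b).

S -> j | RV | Vi | Sid | iji; R -> d | Sd; V -> j | Sid | iji

Unit productions: S->V.
Unit pairs (A ⇒* B via units): (S,V).
S: inherits non-unit rules of {S, V} → RV | Sid | Vi | iji | j.
R: inherits non-unit rules of {R} → Sd | d.
V: inherits non-unit rules of {V} → Sid | iji | j.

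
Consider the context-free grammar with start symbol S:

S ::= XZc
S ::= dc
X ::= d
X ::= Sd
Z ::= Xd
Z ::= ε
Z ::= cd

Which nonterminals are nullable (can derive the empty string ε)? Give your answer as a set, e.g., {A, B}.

{Z}

Directly nullable (have an ε-rule): {Z}.
Not nullable: S, X — each has a terminal in every rule's right-hand side or depends on a non-nullable symbol.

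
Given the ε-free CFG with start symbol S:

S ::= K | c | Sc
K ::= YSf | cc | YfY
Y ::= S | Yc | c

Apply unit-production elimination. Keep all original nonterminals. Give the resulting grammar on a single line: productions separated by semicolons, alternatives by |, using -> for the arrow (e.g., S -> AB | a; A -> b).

S -> c | Sc | cc | YSf | YfY; K -> cc | YSf | YfY; Y -> c | Sc | Yc | cc | YSf | YfY

Unit productions: S->K, Y->S.
Unit pairs (A ⇒* B via units): (S,K), (Y,K), (Y,S).
S: inherits non-unit rules of {K, S} → Sc | YSf | YfY | c | cc.
K: inherits non-unit rules of {K} → YSf | YfY | cc.
Y: inherits non-unit rules of {K, S, Y} → Sc | YSf | Yc | YfY | c | cc.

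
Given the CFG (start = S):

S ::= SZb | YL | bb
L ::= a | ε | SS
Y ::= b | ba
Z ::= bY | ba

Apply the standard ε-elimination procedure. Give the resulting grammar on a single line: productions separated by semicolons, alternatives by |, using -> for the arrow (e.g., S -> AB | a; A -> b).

Nullable set: {L}.
S -> YL: L nullable, giving Y | YL.
Drop L -> ε.
Unchanged (no nullable symbols): S -> SZb; S -> bb; L -> SS; L -> a; Y -> b; Y -> ba; Z -> bY; Z -> ba.

S -> Y | YL | bb | SZb; L -> a | SS; Y -> b | ba; Z -> bY | ba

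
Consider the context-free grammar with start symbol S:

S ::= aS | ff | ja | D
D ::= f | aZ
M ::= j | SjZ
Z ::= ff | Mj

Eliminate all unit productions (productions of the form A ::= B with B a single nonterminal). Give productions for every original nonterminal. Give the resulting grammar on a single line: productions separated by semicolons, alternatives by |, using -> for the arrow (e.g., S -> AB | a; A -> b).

Unit productions: S->D.
Unit pairs (A ⇒* B via units): (S,D).
S: inherits non-unit rules of {D, S} → aS | aZ | f | ff | ja.
D: inherits non-unit rules of {D} → aZ | f.
M: inherits non-unit rules of {M} → SjZ | j.
Z: inherits non-unit rules of {Z} → Mj | ff.

S -> f | aS | aZ | ff | ja; D -> f | aZ; M -> j | SjZ; Z -> Mj | ff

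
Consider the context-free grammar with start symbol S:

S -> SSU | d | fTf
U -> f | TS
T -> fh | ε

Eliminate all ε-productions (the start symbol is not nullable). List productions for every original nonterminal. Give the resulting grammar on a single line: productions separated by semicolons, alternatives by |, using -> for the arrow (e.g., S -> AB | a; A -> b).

Nullable set: {T}.
S -> fTf: T nullable, giving fTf | ff.
Drop T -> ε.
U -> TS: T nullable, giving S | TS.
Unchanged (no nullable symbols): S -> SSU; S -> d; T -> fh; U -> f.

S -> d | ff | SSU | fTf; T -> fh; U -> S | f | TS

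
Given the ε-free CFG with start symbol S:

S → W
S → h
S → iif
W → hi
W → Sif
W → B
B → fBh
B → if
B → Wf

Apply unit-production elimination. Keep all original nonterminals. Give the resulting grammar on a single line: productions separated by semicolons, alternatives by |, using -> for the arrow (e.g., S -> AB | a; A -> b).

Unit productions: S->W, W->B.
Unit pairs (A ⇒* B via units): (S,B), (S,W), (W,B).
S: inherits non-unit rules of {B, S, W} → Sif | Wf | fBh | h | hi | if | iif.
B: inherits non-unit rules of {B} → Wf | fBh | if.
W: inherits non-unit rules of {B, W} → Sif | Wf | fBh | hi | if.

S -> h | Wf | hi | if | Sif | fBh | iif; B -> Wf | if | fBh; W -> Wf | hi | if | Sif | fBh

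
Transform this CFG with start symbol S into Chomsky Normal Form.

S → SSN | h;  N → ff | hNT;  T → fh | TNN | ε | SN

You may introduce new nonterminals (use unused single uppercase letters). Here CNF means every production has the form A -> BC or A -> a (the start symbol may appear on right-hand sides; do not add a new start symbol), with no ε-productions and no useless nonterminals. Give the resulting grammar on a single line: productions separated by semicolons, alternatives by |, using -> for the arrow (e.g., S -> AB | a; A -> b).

Nullable: {T}; after ε-elimination: S -> h | SSN; N -> ff | hN | hNT; T -> NN | SN | fh | TNN.
No unit productions to eliminate.
TERM: introduce A -> f, B -> h and substitute in every rule of length ≥2.
BIN: N -> BNT becomes N -> BC, C -> NT; S -> SSN becomes S -> SD, D -> SN; T -> TNN becomes T -> TE, E -> NN.

S -> h | SD; A -> f; B -> h; C -> NT; D -> SN; E -> NN; N -> AA | BC | BN; T -> AB | NN | SN | TE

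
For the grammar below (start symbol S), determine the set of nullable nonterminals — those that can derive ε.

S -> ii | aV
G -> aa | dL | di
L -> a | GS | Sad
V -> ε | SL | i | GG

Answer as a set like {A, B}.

Directly nullable (have an ε-rule): {V}.
Not nullable: G, L, S — each has a terminal in every rule's right-hand side or depends on a non-nullable symbol.

{V}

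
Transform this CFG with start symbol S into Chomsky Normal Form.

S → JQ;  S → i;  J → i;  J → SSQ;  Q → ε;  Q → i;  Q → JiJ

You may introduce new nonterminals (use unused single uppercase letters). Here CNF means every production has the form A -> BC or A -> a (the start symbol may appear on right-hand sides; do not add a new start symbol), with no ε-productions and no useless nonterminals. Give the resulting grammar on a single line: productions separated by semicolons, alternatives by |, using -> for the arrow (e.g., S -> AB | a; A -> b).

S -> i | JQ | SD | SS; A -> i; B -> SQ; C -> AJ; D -> SQ; J -> i | SB | SS; Q -> i | JC

Nullable: {Q}; after ε-elimination: S -> J | i | JQ; J -> i | SS | SSQ; Q -> i | JiJ.
After unit-elimination: S -> i | JQ | SS | SSQ; J -> i | SS | SSQ; Q -> i | JiJ.
TERM: introduce A -> i and substitute in every rule of length ≥2.
BIN: J -> SSQ becomes J -> SB, B -> SQ; Q -> JAJ becomes Q -> JC, C -> AJ; S -> SSQ becomes S -> SD, D -> SQ.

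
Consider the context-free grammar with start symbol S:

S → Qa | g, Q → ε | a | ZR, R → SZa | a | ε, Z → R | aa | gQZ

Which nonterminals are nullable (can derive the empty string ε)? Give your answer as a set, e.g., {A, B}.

{Q, R, Z}

Directly nullable (have an ε-rule): {Q, R}.
Z is nullable via Z -> R (every symbol on the right is already known nullable).
Not nullable: S — each has a terminal in every rule's right-hand side or depends on a non-nullable symbol.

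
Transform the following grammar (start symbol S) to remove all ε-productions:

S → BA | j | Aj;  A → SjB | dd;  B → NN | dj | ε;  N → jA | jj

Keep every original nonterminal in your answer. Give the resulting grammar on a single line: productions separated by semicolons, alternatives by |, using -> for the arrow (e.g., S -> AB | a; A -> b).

S -> A | j | Aj | BA; A -> Sj | dd | SjB; B -> NN | dj; N -> jA | jj

Nullable set: {B}.
S -> BA: B nullable, giving A | BA.
A -> SjB: B nullable, giving Sj | SjB.
Drop B -> ε.
Unchanged (no nullable symbols): S -> Aj; S -> j; A -> dd; B -> NN; B -> dj; N -> jA; N -> jj.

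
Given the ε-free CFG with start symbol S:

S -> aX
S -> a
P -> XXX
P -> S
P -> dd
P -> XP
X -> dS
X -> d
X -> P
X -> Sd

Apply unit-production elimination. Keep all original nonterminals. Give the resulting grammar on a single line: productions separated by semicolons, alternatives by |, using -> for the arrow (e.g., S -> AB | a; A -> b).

Unit productions: P->S, X->P.
Unit pairs (A ⇒* B via units): (P,S), (X,P), (X,S).
S: inherits non-unit rules of {S} → a | aX.
P: inherits non-unit rules of {P, S} → XP | XXX | a | aX | dd.
X: inherits non-unit rules of {P, S, X} → Sd | XP | XXX | a | aX | d | dS | dd.

S -> a | aX; P -> a | XP | aX | dd | XXX; X -> a | d | Sd | XP | aX | dS | dd | XXX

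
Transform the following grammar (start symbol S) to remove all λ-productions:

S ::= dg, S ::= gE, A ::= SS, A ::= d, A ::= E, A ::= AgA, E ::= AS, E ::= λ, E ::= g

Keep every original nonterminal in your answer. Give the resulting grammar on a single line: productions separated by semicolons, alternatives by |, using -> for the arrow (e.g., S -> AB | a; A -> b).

Nullable set: {A, E}.
S -> gE: E nullable, giving g | gE.
A -> AgA: A, A nullable, giving Ag | AgA | g | gA.
A -> E: E nullable, giving E.
Drop E -> λ.
E -> AS: A nullable, giving AS | S.
Unchanged (no nullable symbols): S -> dg; A -> SS; A -> d; E -> g.

S -> g | dg | gE; A -> E | d | g | Ag | SS | gA | AgA; E -> S | g | AS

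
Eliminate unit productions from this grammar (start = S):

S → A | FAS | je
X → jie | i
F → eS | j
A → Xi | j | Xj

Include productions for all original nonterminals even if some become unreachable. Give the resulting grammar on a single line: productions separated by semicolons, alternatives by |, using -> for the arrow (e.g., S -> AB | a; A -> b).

Unit productions: S->A.
Unit pairs (A ⇒* B via units): (S,A).
S: inherits non-unit rules of {A, S} → FAS | Xi | Xj | j | je.
A: inherits non-unit rules of {A} → Xi | Xj | j.
F: inherits non-unit rules of {F} → eS | j.
X: inherits non-unit rules of {X} → i | jie.

S -> j | Xi | Xj | je | FAS; A -> j | Xi | Xj; F -> j | eS; X -> i | jie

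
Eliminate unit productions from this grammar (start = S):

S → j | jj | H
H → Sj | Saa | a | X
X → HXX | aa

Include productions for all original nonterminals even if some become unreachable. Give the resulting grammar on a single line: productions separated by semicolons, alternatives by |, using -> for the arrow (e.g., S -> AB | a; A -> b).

Unit productions: H->X, S->H.
Unit pairs (A ⇒* B via units): (H,X), (S,H), (S,X).
S: inherits non-unit rules of {H, S, X} → HXX | Saa | Sj | a | aa | j | jj.
H: inherits non-unit rules of {H, X} → HXX | Saa | Sj | a | aa.
X: inherits non-unit rules of {X} → HXX | aa.

S -> a | j | Sj | aa | jj | HXX | Saa; H -> a | Sj | aa | HXX | Saa; X -> aa | HXX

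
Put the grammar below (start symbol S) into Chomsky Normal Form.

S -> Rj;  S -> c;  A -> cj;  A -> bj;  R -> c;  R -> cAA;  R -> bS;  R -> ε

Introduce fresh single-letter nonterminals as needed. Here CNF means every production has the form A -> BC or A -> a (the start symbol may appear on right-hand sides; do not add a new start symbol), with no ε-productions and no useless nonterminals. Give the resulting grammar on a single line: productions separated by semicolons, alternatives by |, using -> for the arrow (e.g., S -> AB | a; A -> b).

Nullable: {R}; after ε-elimination: S -> c | j | Rj; A -> bj | cj; R -> c | bS | cAA.
No unit productions to eliminate.
TERM: introduce B -> b, D -> c, C -> j and substitute in every rule of length ≥2.
BIN: R -> DAA becomes R -> DE, E -> AA.

S -> c | j | RC; A -> BC | DC; B -> b; C -> j; D -> c; E -> AA; R -> c | BS | DE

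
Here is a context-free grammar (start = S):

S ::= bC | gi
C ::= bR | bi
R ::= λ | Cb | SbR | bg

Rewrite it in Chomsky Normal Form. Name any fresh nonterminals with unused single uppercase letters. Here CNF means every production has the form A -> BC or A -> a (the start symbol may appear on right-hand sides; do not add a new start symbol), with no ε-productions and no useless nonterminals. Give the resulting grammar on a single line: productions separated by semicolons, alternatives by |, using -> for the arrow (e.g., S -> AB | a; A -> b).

Nullable: {R}; after ε-elimination: S -> bC | gi; C -> b | bR | bi; R -> Cb | Sb | bg | SbR.
No unit productions to eliminate.
TERM: introduce A -> b, D -> g, B -> i and substitute in every rule of length ≥2.
BIN: R -> SAR becomes R -> SE, E -> AR.

S -> AC | DB; A -> b; B -> i; C -> b | AB | AR; D -> g; E -> AR; R -> AD | CA | SA | SE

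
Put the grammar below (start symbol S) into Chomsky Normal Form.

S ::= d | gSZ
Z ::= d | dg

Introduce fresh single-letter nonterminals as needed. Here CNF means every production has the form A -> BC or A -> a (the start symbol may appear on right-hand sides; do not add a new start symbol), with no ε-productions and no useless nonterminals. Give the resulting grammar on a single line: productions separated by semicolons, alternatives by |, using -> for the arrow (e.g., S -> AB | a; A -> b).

S -> d | AC; A -> g; B -> d; C -> SZ; Z -> d | BA

No ε-productions.
No unit productions to eliminate.
TERM: introduce B -> d, A -> g and substitute in every rule of length ≥2.
BIN: S -> ASZ becomes S -> AC, C -> SZ.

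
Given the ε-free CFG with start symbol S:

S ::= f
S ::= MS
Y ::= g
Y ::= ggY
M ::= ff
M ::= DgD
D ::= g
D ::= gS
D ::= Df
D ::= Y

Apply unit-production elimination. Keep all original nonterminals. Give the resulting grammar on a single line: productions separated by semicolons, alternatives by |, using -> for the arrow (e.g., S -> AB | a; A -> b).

Unit productions: D->Y.
Unit pairs (A ⇒* B via units): (D,Y).
S: inherits non-unit rules of {S} → MS | f.
D: inherits non-unit rules of {D, Y} → Df | g | gS | ggY.
M: inherits non-unit rules of {M} → DgD | ff.
Y: inherits non-unit rules of {Y} → g | ggY.

S -> f | MS; D -> g | Df | gS | ggY; M -> ff | DgD; Y -> g | ggY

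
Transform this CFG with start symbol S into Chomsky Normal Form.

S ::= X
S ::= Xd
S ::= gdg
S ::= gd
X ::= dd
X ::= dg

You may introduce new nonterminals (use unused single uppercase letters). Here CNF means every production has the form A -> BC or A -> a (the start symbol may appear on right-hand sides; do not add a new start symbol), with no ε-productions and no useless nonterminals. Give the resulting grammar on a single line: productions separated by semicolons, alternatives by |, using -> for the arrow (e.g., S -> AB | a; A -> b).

S -> AA | AB | BA | BC | XA; A -> d; B -> g; C -> AB; X -> AA | AB

No ε-productions.
After unit-elimination: S -> Xd | dd | dg | gd | gdg; X -> dd | dg.
TERM: introduce A -> d, B -> g and substitute in every rule of length ≥2.
BIN: S -> BAB becomes S -> BC, C -> AB.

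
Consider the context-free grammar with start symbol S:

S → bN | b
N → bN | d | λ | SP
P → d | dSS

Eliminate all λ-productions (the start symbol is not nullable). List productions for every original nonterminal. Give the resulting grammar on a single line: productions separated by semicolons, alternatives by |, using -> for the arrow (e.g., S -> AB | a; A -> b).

S -> b | bN; N -> b | d | SP | bN; P -> d | dSS

Nullable set: {N}.
S -> bN: N nullable, giving b | bN.
Drop N -> λ.
N -> bN: N nullable, giving b | bN.
Unchanged (no nullable symbols): S -> b; N -> SP; N -> d; P -> d; P -> dSS.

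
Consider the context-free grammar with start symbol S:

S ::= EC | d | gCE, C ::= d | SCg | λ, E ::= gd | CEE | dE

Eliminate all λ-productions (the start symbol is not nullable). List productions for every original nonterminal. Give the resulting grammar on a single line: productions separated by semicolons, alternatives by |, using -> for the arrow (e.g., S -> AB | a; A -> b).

Nullable set: {C}.
S -> EC: C nullable, giving E | EC.
S -> gCE: C nullable, giving gCE | gE.
Drop C -> λ.
C -> SCg: C nullable, giving SCg | Sg.
E -> CEE: C nullable, giving CEE | EE.
Unchanged (no nullable symbols): S -> d; C -> d; E -> dE; E -> gd.

S -> E | d | EC | gE | gCE; C -> d | Sg | SCg; E -> EE | dE | gd | CEE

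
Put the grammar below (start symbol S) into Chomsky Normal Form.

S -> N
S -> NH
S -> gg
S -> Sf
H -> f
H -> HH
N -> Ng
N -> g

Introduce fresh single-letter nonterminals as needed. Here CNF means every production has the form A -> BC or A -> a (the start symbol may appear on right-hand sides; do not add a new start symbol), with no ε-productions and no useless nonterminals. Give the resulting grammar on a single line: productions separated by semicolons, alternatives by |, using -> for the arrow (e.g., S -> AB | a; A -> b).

No ε-productions.
After unit-elimination: S -> g | NH | Ng | Sf | gg; H -> f | HH; N -> g | Ng.
TERM: introduce B -> f, A -> g and substitute in every rule of length ≥2.

S -> g | AA | NA | NH | SB; A -> g; B -> f; H -> f | HH; N -> g | NA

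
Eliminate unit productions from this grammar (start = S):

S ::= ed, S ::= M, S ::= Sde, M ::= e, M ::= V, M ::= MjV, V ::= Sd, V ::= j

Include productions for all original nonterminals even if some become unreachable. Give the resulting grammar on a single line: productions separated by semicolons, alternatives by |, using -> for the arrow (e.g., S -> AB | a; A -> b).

Unit productions: M->V, S->M.
Unit pairs (A ⇒* B via units): (M,V), (S,M), (S,V).
S: inherits non-unit rules of {M, S, V} → MjV | Sd | Sde | e | ed | j.
M: inherits non-unit rules of {M, V} → MjV | Sd | e | j.
V: inherits non-unit rules of {V} → Sd | j.

S -> e | j | Sd | ed | MjV | Sde; M -> e | j | Sd | MjV; V -> j | Sd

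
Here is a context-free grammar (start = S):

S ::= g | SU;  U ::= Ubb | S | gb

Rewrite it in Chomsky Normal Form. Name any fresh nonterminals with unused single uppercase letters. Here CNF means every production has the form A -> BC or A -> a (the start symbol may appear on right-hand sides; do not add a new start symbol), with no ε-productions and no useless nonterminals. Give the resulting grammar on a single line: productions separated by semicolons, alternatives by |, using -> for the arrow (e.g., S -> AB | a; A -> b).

S -> g | SU; A -> b; B -> g; C -> AA; U -> g | BA | SU | UC

No ε-productions.
After unit-elimination: S -> g | SU; U -> g | SU | gb | Ubb.
TERM: introduce A -> b, B -> g and substitute in every rule of length ≥2.
BIN: U -> UAA becomes U -> UC, C -> AA.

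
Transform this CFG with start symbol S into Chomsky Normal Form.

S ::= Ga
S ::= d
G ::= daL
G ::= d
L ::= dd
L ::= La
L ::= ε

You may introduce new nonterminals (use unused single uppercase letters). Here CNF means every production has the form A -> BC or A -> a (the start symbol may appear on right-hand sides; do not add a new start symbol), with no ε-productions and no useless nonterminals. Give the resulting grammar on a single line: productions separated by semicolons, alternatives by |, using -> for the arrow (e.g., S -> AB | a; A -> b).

S -> d | GB; A -> d; B -> a; C -> BL; G -> d | AB | AC; L -> a | AA | LB

Nullable: {L}; after ε-elimination: S -> d | Ga; G -> d | da | daL; L -> a | La | dd.
No unit productions to eliminate.
TERM: introduce B -> a, A -> d and substitute in every rule of length ≥2.
BIN: G -> ABL becomes G -> AC, C -> BL.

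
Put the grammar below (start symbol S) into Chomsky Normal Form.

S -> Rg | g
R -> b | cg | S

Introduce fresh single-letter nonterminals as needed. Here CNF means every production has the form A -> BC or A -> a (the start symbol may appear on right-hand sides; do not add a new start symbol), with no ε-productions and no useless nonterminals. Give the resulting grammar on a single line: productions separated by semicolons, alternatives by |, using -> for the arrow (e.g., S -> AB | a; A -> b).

No ε-productions.
After unit-elimination: S -> g | Rg; R -> b | g | Rg | cg.
TERM: introduce B -> c, A -> g and substitute in every rule of length ≥2.

S -> g | RA; A -> g; B -> c; R -> b | g | BA | RA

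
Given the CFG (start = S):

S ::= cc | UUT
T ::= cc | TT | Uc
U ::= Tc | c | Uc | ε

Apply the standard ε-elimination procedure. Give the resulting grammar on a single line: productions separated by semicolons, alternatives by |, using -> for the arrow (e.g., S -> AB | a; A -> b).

S -> T | UT | cc | UUT; T -> c | TT | Uc | cc; U -> c | Tc | Uc

Nullable set: {U}.
S -> UUT: U, U nullable, giving T | UT | UUT.
T -> Uc: U nullable, giving Uc | c.
Drop U -> ε.
U -> Uc: U nullable, giving Uc | c.
Unchanged (no nullable symbols): S -> cc; T -> TT; T -> cc; U -> Tc; U -> c.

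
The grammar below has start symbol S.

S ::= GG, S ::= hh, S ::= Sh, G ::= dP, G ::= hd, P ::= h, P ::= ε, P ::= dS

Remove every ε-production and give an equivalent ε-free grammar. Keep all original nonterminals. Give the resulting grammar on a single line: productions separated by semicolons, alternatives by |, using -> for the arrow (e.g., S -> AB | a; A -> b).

Nullable set: {P}.
G -> dP: P nullable, giving d | dP.
Drop P -> ε.
Unchanged (no nullable symbols): S -> GG; S -> Sh; S -> hh; G -> hd; P -> dS; P -> h.

S -> GG | Sh | hh; G -> d | dP | hd; P -> h | dS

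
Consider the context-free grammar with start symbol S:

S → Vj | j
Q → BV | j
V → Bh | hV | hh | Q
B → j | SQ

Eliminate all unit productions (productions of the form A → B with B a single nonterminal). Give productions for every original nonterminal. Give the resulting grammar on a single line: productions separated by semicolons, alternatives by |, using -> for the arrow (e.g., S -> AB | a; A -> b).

Unit productions: V->Q.
Unit pairs (A ⇒* B via units): (V,Q).
S: inherits non-unit rules of {S} → Vj | j.
B: inherits non-unit rules of {B} → SQ | j.
Q: inherits non-unit rules of {Q} → BV | j.
V: inherits non-unit rules of {Q, V} → BV | Bh | hV | hh | j.

S -> j | Vj; B -> j | SQ; Q -> j | BV; V -> j | BV | Bh | hV | hh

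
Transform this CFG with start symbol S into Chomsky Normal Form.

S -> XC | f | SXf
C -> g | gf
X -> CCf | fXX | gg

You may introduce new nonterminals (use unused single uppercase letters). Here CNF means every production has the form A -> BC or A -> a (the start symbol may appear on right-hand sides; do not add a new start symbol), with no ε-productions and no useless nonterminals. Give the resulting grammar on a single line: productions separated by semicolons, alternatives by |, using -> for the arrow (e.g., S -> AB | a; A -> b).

No ε-productions.
No unit productions to eliminate.
TERM: introduce B -> f, A -> g and substitute in every rule of length ≥2.
BIN: S -> SXB becomes S -> SD, D -> XB; X -> BXX becomes X -> BE, E -> XX; X -> CCB becomes X -> CF, F -> CB.

S -> f | SD | XC; A -> g; B -> f; C -> g | AB; D -> XB; E -> XX; F -> CB; X -> AA | BE | CF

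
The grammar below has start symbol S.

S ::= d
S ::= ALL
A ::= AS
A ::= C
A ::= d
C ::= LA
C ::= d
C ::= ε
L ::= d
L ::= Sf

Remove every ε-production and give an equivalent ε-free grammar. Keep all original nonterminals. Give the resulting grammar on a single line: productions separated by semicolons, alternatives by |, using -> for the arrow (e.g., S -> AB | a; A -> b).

S -> d | LL | ALL; A -> C | S | d | AS; C -> L | d | LA; L -> d | Sf

Nullable set: {A, C}.
S -> ALL: A nullable, giving ALL | LL.
A -> AS: A nullable, giving AS | S.
A -> C: C nullable, giving C.
Drop C -> ε.
C -> LA: A nullable, giving L | LA.
Unchanged (no nullable symbols): S -> d; A -> d; C -> d; L -> Sf; L -> d.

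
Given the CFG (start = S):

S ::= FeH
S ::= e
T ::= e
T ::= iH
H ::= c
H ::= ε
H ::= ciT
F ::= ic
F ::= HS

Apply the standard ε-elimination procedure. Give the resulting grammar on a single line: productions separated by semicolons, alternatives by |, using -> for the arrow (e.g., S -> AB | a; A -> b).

Nullable set: {H}.
S -> FeH: H nullable, giving Fe | FeH.
F -> HS: H nullable, giving HS | S.
Drop H -> ε.
T -> iH: H nullable, giving i | iH.
Unchanged (no nullable symbols): S -> e; F -> ic; H -> c; H -> ciT; T -> e.

S -> e | Fe | FeH; F -> S | HS | ic; H -> c | ciT; T -> e | i | iH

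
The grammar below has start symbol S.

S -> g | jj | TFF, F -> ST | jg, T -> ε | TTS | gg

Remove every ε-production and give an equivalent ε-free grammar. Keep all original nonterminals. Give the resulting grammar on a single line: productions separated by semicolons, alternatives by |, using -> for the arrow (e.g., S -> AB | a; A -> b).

Nullable set: {T}.
S -> TFF: T nullable, giving FF | TFF.
F -> ST: T nullable, giving S | ST.
Drop T -> ε.
T -> TTS: T, T nullable, giving S | TS | TTS.
Unchanged (no nullable symbols): S -> g; S -> jj; F -> jg; T -> gg.

S -> g | FF | jj | TFF; F -> S | ST | jg; T -> S | TS | gg | TTS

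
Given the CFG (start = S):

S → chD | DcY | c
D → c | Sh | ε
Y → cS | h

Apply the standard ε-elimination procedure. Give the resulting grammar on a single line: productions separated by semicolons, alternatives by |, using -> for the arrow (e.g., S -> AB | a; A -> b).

S -> c | cY | ch | DcY | chD; D -> c | Sh; Y -> h | cS

Nullable set: {D}.
S -> DcY: D nullable, giving DcY | cY.
S -> chD: D nullable, giving ch | chD.
Drop D -> ε.
Unchanged (no nullable symbols): S -> c; D -> Sh; D -> c; Y -> cS; Y -> h.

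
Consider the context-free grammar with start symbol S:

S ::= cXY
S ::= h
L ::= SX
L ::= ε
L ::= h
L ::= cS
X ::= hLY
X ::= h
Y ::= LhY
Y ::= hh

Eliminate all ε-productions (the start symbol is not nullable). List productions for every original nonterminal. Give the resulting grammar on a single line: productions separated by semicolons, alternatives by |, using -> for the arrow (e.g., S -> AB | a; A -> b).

Nullable set: {L}.
Drop L -> ε.
X -> hLY: L nullable, giving hLY | hY.
Y -> LhY: L nullable, giving LhY | hY.
Unchanged (no nullable symbols): S -> cXY; S -> h; L -> SX; L -> cS; L -> h; X -> h; Y -> hh.

S -> h | cXY; L -> h | SX | cS; X -> h | hY | hLY; Y -> hY | hh | LhY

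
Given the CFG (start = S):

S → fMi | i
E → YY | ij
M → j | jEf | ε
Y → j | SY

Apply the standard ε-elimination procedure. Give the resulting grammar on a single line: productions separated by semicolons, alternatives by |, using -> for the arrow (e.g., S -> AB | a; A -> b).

Nullable set: {M}.
S -> fMi: M nullable, giving fMi | fi.
Drop M -> ε.
Unchanged (no nullable symbols): S -> i; E -> YY; E -> ij; M -> j; M -> jEf; Y -> SY; Y -> j.

S -> i | fi | fMi; E -> YY | ij; M -> j | jEf; Y -> j | SY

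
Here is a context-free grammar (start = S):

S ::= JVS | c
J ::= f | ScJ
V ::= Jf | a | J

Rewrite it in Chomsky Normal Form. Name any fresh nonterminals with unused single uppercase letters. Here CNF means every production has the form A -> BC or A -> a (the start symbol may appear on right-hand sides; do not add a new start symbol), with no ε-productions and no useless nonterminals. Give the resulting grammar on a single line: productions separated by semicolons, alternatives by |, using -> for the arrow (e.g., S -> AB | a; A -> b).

No ε-productions.
After unit-elimination: S -> c | JVS; J -> f | ScJ; V -> a | f | Jf | ScJ.
TERM: introduce A -> c, B -> f and substitute in every rule of length ≥2.
BIN: J -> SAJ becomes J -> SC, C -> AJ; S -> JVS becomes S -> JD, D -> VS; V -> SAJ becomes V -> SE, E -> AJ.

S -> c | JD; A -> c; B -> f; C -> AJ; D -> VS; E -> AJ; J -> f | SC; V -> a | f | JB | SE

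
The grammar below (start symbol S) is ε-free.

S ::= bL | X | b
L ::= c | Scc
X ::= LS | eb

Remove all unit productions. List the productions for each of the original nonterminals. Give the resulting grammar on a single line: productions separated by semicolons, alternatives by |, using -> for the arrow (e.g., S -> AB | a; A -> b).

Unit productions: S->X.
Unit pairs (A ⇒* B via units): (S,X).
S: inherits non-unit rules of {S, X} → LS | b | bL | eb.
L: inherits non-unit rules of {L} → Scc | c.
X: inherits non-unit rules of {X} → LS | eb.

S -> b | LS | bL | eb; L -> c | Scc; X -> LS | eb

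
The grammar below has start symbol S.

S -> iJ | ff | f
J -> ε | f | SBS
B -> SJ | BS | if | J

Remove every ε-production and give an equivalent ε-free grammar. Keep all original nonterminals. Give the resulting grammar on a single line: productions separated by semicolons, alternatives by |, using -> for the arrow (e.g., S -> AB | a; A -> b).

S -> f | i | ff | iJ; B -> J | S | BS | SJ | if; J -> f | SS | SBS

Nullable set: {B, J}.
S -> iJ: J nullable, giving i | iJ.
B -> BS: B nullable, giving BS | S.
B -> J: J nullable, giving J.
B -> SJ: J nullable, giving S | SJ.
Drop J -> ε.
J -> SBS: B nullable, giving SBS | SS.
Unchanged (no nullable symbols): S -> f; S -> ff; B -> if; J -> f.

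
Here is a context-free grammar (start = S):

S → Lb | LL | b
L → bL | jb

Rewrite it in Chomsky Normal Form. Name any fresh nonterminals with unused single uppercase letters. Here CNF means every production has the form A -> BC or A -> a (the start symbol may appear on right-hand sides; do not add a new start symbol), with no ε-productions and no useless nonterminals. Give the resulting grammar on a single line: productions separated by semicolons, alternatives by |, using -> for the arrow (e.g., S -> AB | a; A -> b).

S -> b | LA | LL; A -> b; B -> j; L -> AL | BA

No ε-productions.
No unit productions to eliminate.
TERM: introduce A -> b, B -> j and substitute in every rule of length ≥2.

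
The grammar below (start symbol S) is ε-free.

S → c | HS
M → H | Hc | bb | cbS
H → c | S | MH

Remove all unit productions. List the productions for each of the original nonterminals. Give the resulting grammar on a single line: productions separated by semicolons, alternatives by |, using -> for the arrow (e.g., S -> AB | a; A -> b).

S -> c | HS; H -> c | HS | MH; M -> c | HS | Hc | MH | bb | cbS

Unit productions: H->S, M->H.
Unit pairs (A ⇒* B via units): (H,S), (M,H), (M,S).
S: inherits non-unit rules of {S} → HS | c.
H: inherits non-unit rules of {H, S} → HS | MH | c.
M: inherits non-unit rules of {H, M, S} → HS | Hc | MH | bb | c | cbS.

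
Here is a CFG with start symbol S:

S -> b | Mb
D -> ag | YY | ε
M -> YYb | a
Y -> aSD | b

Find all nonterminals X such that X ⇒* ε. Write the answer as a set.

Directly nullable (have an ε-rule): {D}.
Not nullable: M, S, Y — each has a terminal in every rule's right-hand side or depends on a non-nullable symbol.

{D}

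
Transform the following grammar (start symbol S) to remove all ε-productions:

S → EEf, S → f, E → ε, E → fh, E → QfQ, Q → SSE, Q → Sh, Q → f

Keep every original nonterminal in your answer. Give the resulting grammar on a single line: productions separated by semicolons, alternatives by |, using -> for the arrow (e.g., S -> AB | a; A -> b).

S -> f | Ef | EEf; E -> fh | QfQ; Q -> f | SS | Sh | SSE

Nullable set: {E}.
S -> EEf: E, E nullable, giving EEf | Ef | f.
Drop E -> ε.
Q -> SSE: E nullable, giving SS | SSE.
Unchanged (no nullable symbols): S -> f; E -> QfQ; E -> fh; Q -> Sh; Q -> f.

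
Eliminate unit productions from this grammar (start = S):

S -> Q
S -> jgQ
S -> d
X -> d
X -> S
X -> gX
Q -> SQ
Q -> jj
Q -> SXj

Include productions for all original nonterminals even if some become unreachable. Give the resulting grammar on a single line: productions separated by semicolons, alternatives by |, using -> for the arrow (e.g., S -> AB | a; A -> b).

S -> d | SQ | jj | SXj | jgQ; Q -> SQ | jj | SXj; X -> d | SQ | gX | jj | SXj | jgQ

Unit productions: S->Q, X->S.
Unit pairs (A ⇒* B via units): (S,Q), (X,Q), (X,S).
S: inherits non-unit rules of {Q, S} → SQ | SXj | d | jgQ | jj.
Q: inherits non-unit rules of {Q} → SQ | SXj | jj.
X: inherits non-unit rules of {Q, S, X} → SQ | SXj | d | gX | jgQ | jj.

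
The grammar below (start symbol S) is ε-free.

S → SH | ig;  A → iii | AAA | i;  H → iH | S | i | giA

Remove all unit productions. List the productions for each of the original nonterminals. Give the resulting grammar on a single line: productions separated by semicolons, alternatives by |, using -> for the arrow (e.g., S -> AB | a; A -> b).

Unit productions: H->S.
Unit pairs (A ⇒* B via units): (H,S).
S: inherits non-unit rules of {S} → SH | ig.
A: inherits non-unit rules of {A} → AAA | i | iii.
H: inherits non-unit rules of {H, S} → SH | giA | i | iH | ig.

S -> SH | ig; A -> i | AAA | iii; H -> i | SH | iH | ig | giA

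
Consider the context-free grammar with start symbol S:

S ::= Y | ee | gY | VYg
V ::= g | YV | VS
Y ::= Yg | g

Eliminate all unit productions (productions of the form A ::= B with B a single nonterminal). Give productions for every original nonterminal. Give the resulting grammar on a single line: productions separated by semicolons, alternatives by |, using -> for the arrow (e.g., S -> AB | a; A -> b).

Unit productions: S->Y.
Unit pairs (A ⇒* B via units): (S,Y).
S: inherits non-unit rules of {S, Y} → VYg | Yg | ee | g | gY.
V: inherits non-unit rules of {V} → VS | YV | g.
Y: inherits non-unit rules of {Y} → Yg | g.

S -> g | Yg | ee | gY | VYg; V -> g | VS | YV; Y -> g | Yg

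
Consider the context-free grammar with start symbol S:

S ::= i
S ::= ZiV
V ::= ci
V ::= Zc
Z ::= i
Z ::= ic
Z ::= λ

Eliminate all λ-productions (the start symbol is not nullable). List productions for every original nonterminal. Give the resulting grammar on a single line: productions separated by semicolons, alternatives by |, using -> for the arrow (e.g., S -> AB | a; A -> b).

Nullable set: {Z}.
S -> ZiV: Z nullable, giving ZiV | iV.
V -> Zc: Z nullable, giving Zc | c.
Drop Z -> λ.
Unchanged (no nullable symbols): S -> i; V -> ci; Z -> i; Z -> ic.

S -> i | iV | ZiV; V -> c | Zc | ci; Z -> i | ic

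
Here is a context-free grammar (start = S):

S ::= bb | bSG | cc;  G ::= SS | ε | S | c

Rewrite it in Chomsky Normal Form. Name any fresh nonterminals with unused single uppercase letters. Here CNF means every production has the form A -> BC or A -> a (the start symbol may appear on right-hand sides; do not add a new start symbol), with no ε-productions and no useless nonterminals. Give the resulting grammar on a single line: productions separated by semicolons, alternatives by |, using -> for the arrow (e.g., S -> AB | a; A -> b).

Nullable: {G}; after ε-elimination: S -> bS | bb | cc | bSG; G -> S | c | SS.
After unit-elimination: S -> bS | bb | cc | bSG; G -> c | SS | bS | bb | cc | bSG.
TERM: introduce A -> b, B -> c and substitute in every rule of length ≥2.
BIN: G -> ASG becomes G -> AC, C -> SG; S -> ASG becomes S -> AD, D -> SG.

S -> AA | AD | AS | BB; A -> b; B -> c; C -> SG; D -> SG; G -> c | AA | AC | AS | BB | SS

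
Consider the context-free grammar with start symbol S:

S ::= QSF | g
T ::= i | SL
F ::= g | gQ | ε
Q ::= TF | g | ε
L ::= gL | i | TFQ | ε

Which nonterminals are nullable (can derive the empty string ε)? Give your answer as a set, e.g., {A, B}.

Directly nullable (have an ε-rule): {F, L, Q}.
Not nullable: S, T — each has a terminal in every rule's right-hand side or depends on a non-nullable symbol.

{F, L, Q}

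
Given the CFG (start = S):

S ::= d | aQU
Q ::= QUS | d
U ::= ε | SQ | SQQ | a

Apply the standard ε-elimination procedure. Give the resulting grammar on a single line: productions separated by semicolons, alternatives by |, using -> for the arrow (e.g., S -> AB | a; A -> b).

S -> d | aQ | aQU; Q -> d | QS | QUS; U -> a | SQ | SQQ

Nullable set: {U}.
S -> aQU: U nullable, giving aQ | aQU.
Q -> QUS: U nullable, giving QS | QUS.
Drop U -> ε.
Unchanged (no nullable symbols): S -> d; Q -> d; U -> SQ; U -> SQQ; U -> a.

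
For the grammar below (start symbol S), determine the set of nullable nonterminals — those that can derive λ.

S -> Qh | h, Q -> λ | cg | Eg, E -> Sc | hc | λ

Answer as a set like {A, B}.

{E, Q}

Directly nullable (have an ε-rule): {E, Q}.
Not nullable: S — each has a terminal in every rule's right-hand side or depends on a non-nullable symbol.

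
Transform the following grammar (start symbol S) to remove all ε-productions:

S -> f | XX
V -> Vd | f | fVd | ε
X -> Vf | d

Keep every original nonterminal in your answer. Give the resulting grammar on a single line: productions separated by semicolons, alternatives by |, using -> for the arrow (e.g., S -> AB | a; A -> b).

Nullable set: {V}.
Drop V -> ε.
V -> Vd: V nullable, giving Vd | d.
V -> fVd: V nullable, giving fVd | fd.
X -> Vf: V nullable, giving Vf | f.
Unchanged (no nullable symbols): S -> XX; S -> f; V -> f; X -> d.

S -> f | XX; V -> d | f | Vd | fd | fVd; X -> d | f | Vf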